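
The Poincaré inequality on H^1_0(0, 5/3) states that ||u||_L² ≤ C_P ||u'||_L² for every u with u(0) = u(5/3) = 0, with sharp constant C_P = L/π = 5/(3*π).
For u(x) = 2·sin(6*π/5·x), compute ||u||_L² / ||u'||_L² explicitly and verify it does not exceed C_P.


||u||_L² / ||u'||_L² = 5/(6*π) < C_P = 5/(3*π).

u(x) = 2·sin(6*π/5·x), so u'(x) = 12*π*cos(6*π*x/5)/5.
Writing u(x) = A·sin(kπx/L) with A = 2 and k = 2, use ∫_0^L sin²(kπx/L) dx = L/2 and ∫_0^L cos²(kπx/L) dx = L/2.
u² = 4·sin²(6*π/5·x) and (u')² = 144*π^2/25·cos²(6*π/5·x), and each of sin², cos² integrates to L/2 = 5/6 over (0, 5/3).
∫_0^5/3 u² dx = 10/3, so ||u||_L² = sqrt(30)/3.
∫_0^5/3 (u')² dx = 24*π^2/5, so ||u'||_L² = 2*sqrt(30)*π/5.
Ratio ||u||_L² / ||u'||_L² = 5/(6*π).
Sharp Poincaré constant on H^1_0(0, 5/3) is C_P = L/π = 5/(3*π), achieved by sin(3*π/5·x).
This is the k = 2 harmonic; the ratio L/(kπ) is strictly less than C_P = L/π, consistent with the sharp inequality ||u||_L² ≤ C_P ||u'||_L².


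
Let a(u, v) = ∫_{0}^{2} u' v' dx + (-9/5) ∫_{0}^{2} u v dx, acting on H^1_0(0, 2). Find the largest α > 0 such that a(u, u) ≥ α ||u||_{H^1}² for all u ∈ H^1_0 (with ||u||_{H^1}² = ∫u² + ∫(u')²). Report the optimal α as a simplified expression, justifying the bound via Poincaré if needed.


α = (-36/5 + π^2)/(4 + π^2)

Coercivity of a(·,·) on H^1_0(0, 2) means a(u, u) ≥ α ||u||_{H^1}² for every u ∈ H^1_0.
The interval has length L = 2, and Poincaré/coercivity depend only on L. Here a(u, u) = ∫(u')² + (-9/5)·∫u².
Here c = -9/5 < 0 with |c| < (π/L)² = π^2/4, so coercivity still holds. The condition a(u,u) ≥ α||u||_{H^1}² reads (1−α)∫(u')² ≥ (α−c)∫u². Any admissible α is ≤ 1 (rapidly oscillating u have ∫u²/∫(u')² → 0), and α = 1 would force 0 ≥ (1−c)∫u², impossible since c < 1; so 1−α > 0. By the sharp Poincaré inequality on H^1_0 of an interval of length L, ∫(u')² ≥ (π/L)²∫u² with equality for the first sine mode sin(π(x−x₀)/L) (x₀ the left endpoint), so the inequality holds for all u iff (1−α)(π/L)² ≥ α − c, i.e. α ≤ ((π/L)² + c)/((π/L)² + 1) = (1 + c(L/π)²)/(1 + (L/π)²). (Direct route, valid since c ≤ 0: Poincaré gives c∫u² ≥ c(L/π)²∫(u')², so a(u,u) ≥ (1 + c(L/π)²)∫(u')², while ||u||_{H^1}² ≤ (1 + (L/π)²)∫(u')²; dividing yields the same α.) With (π/L)² = π^2/4 and c = -9/5, the largest admissible constant is α = ((π/L)² + c)/((π/L)² + 1).
Simplifying, α = (-36/5 + π^2)/(4 + π^2).


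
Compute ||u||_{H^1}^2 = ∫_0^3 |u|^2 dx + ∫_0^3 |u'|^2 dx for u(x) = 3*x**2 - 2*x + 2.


||u||_{H^1}^2 = 2712/5

The H^1 norm (squared) on an interval (0, L) is
  ||u||_{H^1}^2 = ∫_0^L u(x)^2 dx + ∫_0^L u'(x)^2 dx.
Compute u'(x) = 6*x - 2.
Then u(x)^2 = 9*x**4 - 12*x**3 + 16*x**2 - 8*x + 4 and u'(x)^2 = 36*x**2 - 24*x + 4.
Integrate each monomial from 0 to 3 using ∫_0^3 c·x^n dx = c·3^(n+1)/(n+1):
  ∫_0^3 u(x)^2 dx = ∫_0^3 (9*x^4 - 12*x^3 + 16*x^2 - 8*x + 4) dx. Term by term:
    ∫_0^3 9*x^4 dx = 2187/5;  ∫_0^3 -12*x^3 dx = -243;  ∫_0^3 16*x^2 dx = 144;
    ∫_0^3 -8*x dx = -36;  ∫_0^3 4 dx = 12.
  Sum: 2187/5 − 243 + 144 − 36 + 12 = 1572/5.
  ∫_0^3 u'(x)^2 dx = ∫_0^3 (36*x^2 - 24*x + 4) dx. Term by term:
    ∫_0^3 36*x^2 dx = 324;  ∫_0^3 -24*x dx = -108;  ∫_0^3 4 dx = 12.
  Sum: 324 − 108 + 12 = 228.
Adding: ||u||_{H^1}^2 = 1572/5 + 228 = 2712/5.


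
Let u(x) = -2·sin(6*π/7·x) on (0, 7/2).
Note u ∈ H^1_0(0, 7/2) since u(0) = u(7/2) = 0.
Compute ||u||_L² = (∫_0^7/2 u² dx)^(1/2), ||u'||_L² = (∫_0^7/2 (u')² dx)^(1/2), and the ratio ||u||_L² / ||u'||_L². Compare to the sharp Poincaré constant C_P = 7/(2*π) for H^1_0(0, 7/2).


||u||_L² / ||u'||_L² = 7/(6*π) < C_P = 7/(2*π).

u(x) = -2·sin(6*π/7·x), so u'(x) = -12*π*cos(6*π*x/7)/7.
Writing u(x) = A·sin(kπx/L) with A = -2 and k = 3, use ∫_0^L sin²(kπx/L) dx = L/2 and ∫_0^L cos²(kπx/L) dx = L/2.
u² = 4·sin²(6*π/7·x) and (u')² = 144*π^2/49·cos²(6*π/7·x), and each of sin², cos² integrates to L/2 = 7/4 over (0, 7/2).
∫_0^7/2 u² dx = 7, so ||u||_L² = sqrt(7).
∫_0^7/2 (u')² dx = 36*π^2/7, so ||u'||_L² = 6*sqrt(7)*π/7.
Ratio ||u||_L² / ||u'||_L² = 7/(6*π).
Sharp Poincaré constant on H^1_0(0, 7/2) is C_P = L/π = 7/(2*π), achieved by sin(2*π/7·x).
This is the k = 3 harmonic; the ratio L/(kπ) is strictly less than C_P = L/π, consistent with the sharp inequality ||u||_L² ≤ C_P ||u'||_L².


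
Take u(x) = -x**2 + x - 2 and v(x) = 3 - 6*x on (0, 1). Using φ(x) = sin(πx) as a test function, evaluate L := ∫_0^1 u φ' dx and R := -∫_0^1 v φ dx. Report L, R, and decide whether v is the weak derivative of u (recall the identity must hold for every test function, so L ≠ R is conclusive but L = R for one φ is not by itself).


LHS = 0, RHS = 0. No, v is not the weak derivative of u.

u(x) = -x**2 + x - 2, classical derivative u'(x) = 1 - 2*x.
φ(x) = sin(πx), so φ'(x) = π*cos(π*x).
Note φ(0) = φ(1) = 0, so the boundary term u·φ vanishes.
LHS = ∫_0^1 u(x) φ'(x) dx = ∫_0^1 (-π*x^2*cos(π*x) + π*x*cos(π*x) - 2*π*cos(π*x)) dx. Term by term:
  ∫_0^1 -2*π*cos(π*x) dx = 0;  ∫_0^1 π*x*cos(π*x) dx = -2/π;  ∫_0^1 -π*x^2*cos(π*x) dx = 2/π.
Sum: 0 − 2/π + 2/π = 0.
So LHS = 0.
∫_0^1 v(x) φ(x) dx = ∫_0^1 (-6*x*sin(π*x) + 3*sin(π*x)) dx. Term by term:
  ∫_0^1 3*sin(π*x) dx = 6/π;  ∫_0^1 -6*x*sin(π*x) dx = -6/π.
Sum: 6/π − 6/π = 0.
So RHS = -∫_0^1 v(x) φ(x) dx = 0.
LHS = RHS, so the identity holds for this particular φ. But this is necessary, not sufficient: a weak derivative must satisfy the identity for EVERY test function in C_c^∞(0, 1).
Here u is smooth, so its weak derivative equals its classical derivative u'(x) = 1 - 2*x. Since v(x) = 3 - 6*x ≠ u'(x), v is NOT the weak derivative of u — the agreement for this single φ is a coincidence (the difference v − u' happens to be L²-orthogonal to this φ).


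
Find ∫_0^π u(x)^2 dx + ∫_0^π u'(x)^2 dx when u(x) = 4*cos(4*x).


||u||_{H^1(0,π)}^2 = 136*π

u'(x) = -16*sin(4*x).
Expand u² and (u')² and integrate term by term on (0, π), using: for integers n ≥ 1, ∫_0^π sin²(nx) dx = ∫_0^π cos²(nx) dx = π/2; for n ≠ n', ∫_0^π sin(nx)sin(n'x) dx = ∫_0^π cos(nx)cos(n'x) dx = 0; and by product-to-sum, ∫_0^π sin(nx)cos(n'x) dx = ½∫_0^π [sin((n+n')x) + sin((n−n')x)] dx, which is 0 when n+n' is even and 2n/(n²−n'²) when n+n' is odd (it need not vanish on (0, π)).
  u² squared terms: (4)²·∫cos(4x)² dx = 16·π/2 = 8*π.
  So ∫_0^π u² dx = 8*π.
  (u')² squared terms: (-16)²·∫sin(4x)² dx = 256·π/2 = 128*π.
  So ∫_0^π (u')² dx = 128*π.
||u||_{H^1}^2 = (8*π) + (128*π) = 136*π.


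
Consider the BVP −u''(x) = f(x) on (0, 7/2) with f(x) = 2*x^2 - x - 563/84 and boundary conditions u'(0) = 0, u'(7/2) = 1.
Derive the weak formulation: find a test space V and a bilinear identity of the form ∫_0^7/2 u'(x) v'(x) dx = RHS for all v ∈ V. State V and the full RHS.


V = H^1(0, 7/2) (v unrestricted at boundary; u is determined up to an additive constant); weak form: ∫_0^7/2 u'v' dx = ∫_0^7/2 (2*x^2 - x - 563/84) v dx + v(7/2) for all v ∈ V.

Multiply both sides by a test function v and integrate from 0 to 7/2:
  ∫_0^7/2 −u''(x) v(x) dx = ∫_0^7/2 f(x) v(x) dx.
Integrate the LHS by parts once:
  ∫_0^7/2 −u'' v dx = −[u'(x) v(x)]_0^7/2 + ∫_0^7/2 u'(x) v'(x) dx.
Thus ∫_0^7/2 u'(x) v'(x) dx = ∫_0^7/2 f(x) v(x) dx + [u'(x) v(x)]_0^7/2.
Choose V so that boundary terms are either known or forced to vanish.
u has inhomogeneous Neumann u'(0) = 0, u'(7/2) = 1. [u' v]_0^7/2 = (1)·v(7/2) − (0)·v(0) = v(7/2). Take V = H^1(0, 7/2); boundary term becomes part of RHS.
Weak formulation: find u (satisfying any essential BC) such that ∫_0^7/2 u'(x) v'(x) dx = ∫_0^7/2 f v dx + v(7/2) for all v ∈ V (Neumann data are natural BCs: they enter the RHS as boundary terms).
Substituting f(x) = 2*x^2 - x - 563/84, the right-hand side is ∫_0^7/2 (2*x^2 - x - 563/84) v dx + v(7/2).
Compatibility check (pure Neumann): taking v ≡ 1 ∈ V gives 0 = ∫_0^7/2 f dx + (1) − (0), i.e. ∫_0^7/2 f dx must equal u'(0) − u'(7/2) = -1. Indeed ∫_0^7/2 (2*x^2 - x - 563/84) dx = -1, so the data are compatible. The solution is then unique only up to an additive constant (fix it e.g. by requiring ∫_0^7/2 u dx = 0).


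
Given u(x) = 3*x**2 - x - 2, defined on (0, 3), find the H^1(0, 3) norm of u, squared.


||u||_{H^1}^2 = 5199/10

The H^1 norm (squared) on an interval (0, L) is
  ||u||_{H^1}^2 = ∫_0^L u(x)^2 dx + ∫_0^L u'(x)^2 dx.
Compute u'(x) = 6*x - 1.
Then u(x)^2 = 9*x**4 - 6*x**3 - 11*x**2 + 4*x + 4 and u'(x)^2 = 36*x**2 - 12*x + 1.
Integrate each monomial from 0 to 3 using ∫_0^3 c·x^n dx = c·3^(n+1)/(n+1):
  ∫_0^3 u(x)^2 dx = ∫_0^3 (9*x^4 - 6*x^3 - 11*x^2 + 4*x + 4) dx. Term by term:
    ∫_0^3 9*x^4 dx = 2187/5;  ∫_0^3 -6*x^3 dx = -243/2;  ∫_0^3 -11*x^2 dx = -99;
    ∫_0^3 4*x dx = 18;  ∫_0^3 4 dx = 12.
  Sum: 2187/5 − 243/2 − 99 + 18 + 12 = 2469/10.
  ∫_0^3 u'(x)^2 dx = ∫_0^3 (36*x^2 - 12*x + 1) dx. Term by term:
    ∫_0^3 36*x^2 dx = 324;  ∫_0^3 -12*x dx = -54;  ∫_0^3 1 dx = 3.
  Sum: 324 − 54 + 3 = 273.
Adding: ||u||_{H^1}^2 = 2469/10 + 273 = 5199/10.


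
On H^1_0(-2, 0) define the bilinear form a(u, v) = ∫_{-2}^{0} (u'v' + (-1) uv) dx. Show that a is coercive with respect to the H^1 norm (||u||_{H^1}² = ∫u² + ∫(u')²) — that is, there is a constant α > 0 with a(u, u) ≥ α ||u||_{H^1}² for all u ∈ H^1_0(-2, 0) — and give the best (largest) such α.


α = (-4 + π^2)/(4 + π^2)

Coercivity of a(·,·) on H^1_0(-2, 0) means a(u, u) ≥ α ||u||_{H^1}² for every u ∈ H^1_0.
The interval has length L = 2, and Poincaré/coercivity depend only on L. Here a(u, u) = ∫(u')² + (-1)·∫u².
Here c = -1 < 0 with |c| < (π/L)² = π^2/4, so coercivity still holds. The condition a(u,u) ≥ α||u||_{H^1}² reads (1−α)∫(u')² ≥ (α−c)∫u². Any admissible α is ≤ 1 (rapidly oscillating u have ∫u²/∫(u')² → 0), and α = 1 would force 0 ≥ (1−c)∫u², impossible since c < 1; so 1−α > 0. By the sharp Poincaré inequality on H^1_0 of an interval of length L, ∫(u')² ≥ (π/L)²∫u² with equality for the first sine mode sin(π(x−x₀)/L) (x₀ the left endpoint), so the inequality holds for all u iff (1−α)(π/L)² ≥ α − c, i.e. α ≤ ((π/L)² + c)/((π/L)² + 1) = (1 + c(L/π)²)/(1 + (L/π)²). (Direct route, valid since c ≤ 0: Poincaré gives c∫u² ≥ c(L/π)²∫(u')², so a(u,u) ≥ (1 + c(L/π)²)∫(u')², while ||u||_{H^1}² ≤ (1 + (L/π)²)∫(u')²; dividing yields the same α.) With (π/L)² = π^2/4 and c = -1, the largest admissible constant is α = ((π/L)² + c)/((π/L)² + 1).
Simplifying, α = (-4 + π^2)/(4 + π^2).


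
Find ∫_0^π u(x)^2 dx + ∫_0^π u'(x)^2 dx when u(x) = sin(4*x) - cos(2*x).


||u||_{H^1(0,π)}^2 = 11*π

u'(x) = 2*sin(2*x) + 4*cos(4*x).
Expand u² and (u')² and integrate term by term on (0, π), using: for integers n ≥ 1, ∫_0^π sin²(nx) dx = ∫_0^π cos²(nx) dx = π/2; for n ≠ n', ∫_0^π sin(nx)sin(n'x) dx = ∫_0^π cos(nx)cos(n'x) dx = 0; and by product-to-sum, ∫_0^π sin(nx)cos(n'x) dx = ½∫_0^π [sin((n+n')x) + sin((n−n')x)] dx, which is 0 when n+n' is even and 2n/(n²−n'²) when n+n' is odd (it need not vanish on (0, π)).
  u² squared terms: (-1)²·∫cos(2x)² dx = 1·π/2 = π/2;  (1)²·∫sin(4x)² dx = 1·π/2 = π/2.
  u² cross terms: 2·(-1)·(1)·∫cos(2x)·sin(4x) dx = -2·(0) = 0.
  So ∫_0^π u² dx = π/2 + π/2 + 0 = π.
  (u')² squared terms: (2)²·∫sin(2x)² dx = 4·π/2 = 2*π;  (4)²·∫cos(4x)² dx = 16·π/2 = 8*π.
  (u')² cross terms: 2·(2)·(4)·∫sin(2x)·cos(4x) dx = 16·(0) = 0.
  So ∫_0^π (u')² dx = 2*π + 8*π + 0 = 10*π.
||u||_{H^1}^2 = (π) + (10*π) = 11*π.


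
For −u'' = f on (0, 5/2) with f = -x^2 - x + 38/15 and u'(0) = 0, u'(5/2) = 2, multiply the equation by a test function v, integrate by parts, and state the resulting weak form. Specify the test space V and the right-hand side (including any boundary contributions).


V = H^1(0, 5/2) (v unrestricted at boundary; u is determined up to an additive constant); weak form: ∫_0^5/2 u'v' dx = ∫_0^5/2 (-x^2 - x + 38/15) v dx + 2·v(5/2) for all v ∈ V.

Multiply both sides by a test function v and integrate from 0 to 5/2:
  ∫_0^5/2 −u''(x) v(x) dx = ∫_0^5/2 f(x) v(x) dx.
Integrate the LHS by parts once:
  ∫_0^5/2 −u'' v dx = −[u'(x) v(x)]_0^5/2 + ∫_0^5/2 u'(x) v'(x) dx.
Thus ∫_0^5/2 u'(x) v'(x) dx = ∫_0^5/2 f(x) v(x) dx + [u'(x) v(x)]_0^5/2.
Choose V so that boundary terms are either known or forced to vanish.
u has inhomogeneous Neumann u'(0) = 0, u'(5/2) = 2. [u' v]_0^5/2 = (2)·v(5/2) − (0)·v(0) = 2·v(5/2). Take V = H^1(0, 5/2); boundary term becomes part of RHS.
Weak formulation: find u (satisfying any essential BC) such that ∫_0^5/2 u'(x) v'(x) dx = ∫_0^5/2 f v dx + 2·v(5/2) for all v ∈ V (Neumann data are natural BCs: they enter the RHS as boundary terms).
Substituting f(x) = -x^2 - x + 38/15, the right-hand side is ∫_0^5/2 (-x^2 - x + 38/15) v dx + 2·v(5/2).
Compatibility check (pure Neumann): taking v ≡ 1 ∈ V gives 0 = ∫_0^5/2 f dx + (2) − (0), i.e. ∫_0^5/2 f dx must equal u'(0) − u'(5/2) = -2. Indeed ∫_0^5/2 (-x^2 - x + 38/15) dx = -2, so the data are compatible. The solution is then unique only up to an additive constant (fix it e.g. by requiring ∫_0^5/2 u dx = 0).


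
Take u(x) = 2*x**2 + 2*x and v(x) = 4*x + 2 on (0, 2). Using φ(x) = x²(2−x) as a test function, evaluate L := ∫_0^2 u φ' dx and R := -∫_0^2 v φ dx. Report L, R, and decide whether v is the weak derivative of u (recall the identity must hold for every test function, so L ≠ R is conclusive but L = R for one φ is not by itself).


LHS = -136/15, RHS = -136/15. Yes, v = u' weakly.

u(x) = 2*x**2 + 2*x, classical derivative u'(x) = 4*x + 2.
φ(x) = x²(2−x), so φ'(x) = x*(4 - 3*x).
Note φ(0) = φ(2) = 0, so the boundary term u·φ vanishes.
LHS = ∫_0^2 u(x) φ'(x) dx = ∫_0^2 (-6*x^4 + 2*x^3 + 8*x^2) dx. Term by term:
  ∫_0^2 -6*x^4 dx = -192/5;  ∫_0^2 2*x^3 dx = 8;  ∫_0^2 8*x^2 dx = 64/3.
Sum: -192/5 + 8 + 64/3 = -136/15.
So LHS = -136/15.
∫_0^2 v(x) φ(x) dx = ∫_0^2 (-4*x^4 + 6*x^3 + 4*x^2) dx. Term by term:
  ∫_0^2 -4*x^4 dx = -128/5;  ∫_0^2 6*x^3 dx = 24;  ∫_0^2 4*x^2 dx = 32/3.
Sum: -128/5 + 24 + 32/3 = 136/15.
So RHS = -∫_0^2 v(x) φ(x) dx = -136/15.
LHS = RHS, so the identity holds for this test φ.
Moreover u is smooth here and v(x) = u'(x) = 4*x + 2 pointwise, so the identity holds for every test function. Hence v is the weak derivative of u.


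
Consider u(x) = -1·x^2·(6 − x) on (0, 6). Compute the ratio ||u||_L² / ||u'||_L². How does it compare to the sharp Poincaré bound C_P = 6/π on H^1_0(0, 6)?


||u||_L² / ||u'||_L² = 3*sqrt(14)/7 < C_P = 6/π.

u(x) = -1·x^2·(6 − x), so u'(x) = 3*x*(x - 4).
u(x) = -1·x^2·(6 − x) vanishes at x = 0 and x = 6, so u ∈ H^1_0(0, 6). Differentiate via the product rule and integrate the resulting polynomials term by term.
  ∫_0^6 u² dx = ∫_0^6 (x^6 - 12*x^5 + 36*x^4) dx. Term by term:
    ∫_0^6 x^6 dx = 279936/7;  ∫_0^6 -12*x^5 dx = -93312;  ∫_0^6 36*x^4 dx = 279936/5.
  Sum: 279936/7 − 93312 + 279936/5 = 93312/35.
  ∫_0^6 (u')² dx = ∫_0^6 (9*x^4 - 72*x^3 + 144*x^2) dx. Term by term:
    ∫_0^6 9*x^4 dx = 69984/5;  ∫_0^6 -72*x^3 dx = -23328;  ∫_0^6 144*x^2 dx = 10368.
  Sum: 69984/5 − 23328 + 10368 = 5184/5.
∫_0^6 u² dx = 93312/35, so ||u||_L² = 216*sqrt(70)/35.
∫_0^6 (u')² dx = 5184/5, so ||u'||_L² = 72*sqrt(5)/5.
Ratio ||u||_L² / ||u'||_L² = 3*sqrt(14)/7.
Sharp Poincaré constant on H^1_0(0, 6) is C_P = L/π = 6/π, achieved by sin(π/6·x).
A polynomial bump cannot attain the sharp Poincaré constant (only the first sine eigenfunction does), so the ratio is strictly less than C_P, consistent with ||u||_L² ≤ C_P ||u'||_L².


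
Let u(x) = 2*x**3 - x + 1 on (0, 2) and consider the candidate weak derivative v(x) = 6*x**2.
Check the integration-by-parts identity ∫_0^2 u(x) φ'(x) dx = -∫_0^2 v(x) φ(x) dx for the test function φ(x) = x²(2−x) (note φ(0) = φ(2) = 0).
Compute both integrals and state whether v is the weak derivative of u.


LHS = -172/15, RHS = -64/5. No, v is not the weak derivative of u.

u(x) = 2*x**3 - x + 1, classical derivative u'(x) = 6*x**2 - 1.
φ(x) = x²(2−x), so φ'(x) = x*(4 - 3*x).
Note φ(0) = φ(2) = 0, so the boundary term u·φ vanishes.
LHS = ∫_0^2 u(x) φ'(x) dx = ∫_0^2 (-6*x^5 + 8*x^4 + 3*x^3 - 7*x^2 + 4*x) dx. Term by term:
  ∫_0^2 -6*x^5 dx = -64;  ∫_0^2 8*x^4 dx = 256/5;  ∫_0^2 3*x^3 dx = 12;
  ∫_0^2 -7*x^2 dx = -56/3;  ∫_0^2 4*x dx = 8.
Sum: -64 + 256/5 + 12 − 56/3 + 8 = -172/15.
So LHS = -172/15.
∫_0^2 v(x) φ(x) dx = ∫_0^2 (-6*x^5 + 12*x^4) dx. Term by term:
  ∫_0^2 -6*x^5 dx = -64;  ∫_0^2 12*x^4 dx = 384/5.
Sum: -64 + 384/5 = 64/5.
So RHS = -∫_0^2 v(x) φ(x) dx = -64/5.
LHS − RHS = 4/3 ≠ 0, so the identity fails.
(For a valid weak derivative the identity must hold for EVERY test function, in particular this one. The failure shows v is NOT the weak derivative of u.)
Correct weak derivative would be u'(x) = 6*x**2 - 1.


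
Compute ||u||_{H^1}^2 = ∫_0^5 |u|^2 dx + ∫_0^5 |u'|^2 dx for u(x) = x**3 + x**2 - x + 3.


||u||_{H^1}^2 = 504050/21

The H^1 norm (squared) on an interval (0, L) is
  ||u||_{H^1}^2 = ∫_0^L u(x)^2 dx + ∫_0^L u'(x)^2 dx.
Compute u'(x) = 3*x**2 + 2*x - 1.
Then u(x)^2 = x**6 + 2*x**5 - x**4 + 4*x**3 + 7*x**2 - 6*x + 9 and u'(x)^2 = 9*x**4 + 12*x**3 - 2*x**2 - 4*x + 1.
Integrate each monomial from 0 to 5 using ∫_0^5 c·x^n dx = c·5^(n+1)/(n+1):
  ∫_0^5 u(x)^2 dx = ∫_0^5 (x^6 + 2*x^5 - x^4 + 4*x^3 + 7*x^2 - 6*x + 9) dx. Term by term:
    ∫_0^5 x^6 dx = 78125/7;  ∫_0^5 2*x^5 dx = 15625/3;  ∫_0^5 -x^4 dx = -625;
    ∫_0^5 4*x^3 dx = 625;  ∫_0^5 7*x^2 dx = 875/3;  ∫_0^5 -6*x dx = -75;
    ∫_0^5 9 dx = 45.
  Sum: 78125/7 + 15625/3 − 625 + 625 + 875/3 − 75 + 45 = 116415/7.
  ∫_0^5 u'(x)^2 dx = ∫_0^5 (9*x^4 + 12*x^3 - 2*x^2 - 4*x + 1) dx. Term by term:
    ∫_0^5 9*x^4 dx = 5625;  ∫_0^5 12*x^3 dx = 1875;  ∫_0^5 -2*x^2 dx = -250/3;
    ∫_0^5 -4*x dx = -50;  ∫_0^5 1 dx = 5.
  Sum: 5625 + 1875 − 250/3 − 50 + 5 = 22115/3.
Adding: ||u||_{H^1}^2 = 116415/7 + 22115/3 = 504050/21.


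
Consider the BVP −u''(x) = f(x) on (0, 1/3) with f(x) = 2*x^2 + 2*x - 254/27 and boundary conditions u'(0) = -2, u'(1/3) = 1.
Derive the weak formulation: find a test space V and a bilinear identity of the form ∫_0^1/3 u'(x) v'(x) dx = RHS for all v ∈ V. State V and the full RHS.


V = H^1(0, 1/3) (v unrestricted at boundary; u is determined up to an additive constant); weak form: ∫_0^1/3 u'v' dx = ∫_0^1/3 (2*x^2 + 2*x - 254/27) v dx + v(1/3) + 2·v(0) for all v ∈ V.

Multiply both sides by a test function v and integrate from 0 to 1/3:
  ∫_0^1/3 −u''(x) v(x) dx = ∫_0^1/3 f(x) v(x) dx.
Integrate the LHS by parts once:
  ∫_0^1/3 −u'' v dx = −[u'(x) v(x)]_0^1/3 + ∫_0^1/3 u'(x) v'(x) dx.
Thus ∫_0^1/3 u'(x) v'(x) dx = ∫_0^1/3 f(x) v(x) dx + [u'(x) v(x)]_0^1/3.
Choose V so that boundary terms are either known or forced to vanish.
u has inhomogeneous Neumann u'(0) = -2, u'(1/3) = 1. [u' v]_0^1/3 = (1)·v(1/3) − (-2)·v(0) = v(1/3) + 2·v(0). Take V = H^1(0, 1/3); boundary term becomes part of RHS.
Weak formulation: find u (satisfying any essential BC) such that ∫_0^1/3 u'(x) v'(x) dx = ∫_0^1/3 f v dx + v(1/3) + 2·v(0) for all v ∈ V (Neumann data are natural BCs: they enter the RHS as boundary terms).
Substituting f(x) = 2*x^2 + 2*x - 254/27, the right-hand side is ∫_0^1/3 (2*x^2 + 2*x - 254/27) v dx + v(1/3) + 2·v(0).
Compatibility check (pure Neumann): taking v ≡ 1 ∈ V gives 0 = ∫_0^1/3 f dx + (1) − (-2), i.e. ∫_0^1/3 f dx must equal u'(0) − u'(1/3) = -3. Indeed ∫_0^1/3 (2*x^2 + 2*x - 254/27) dx = -3, so the data are compatible. The solution is then unique only up to an additive constant (fix it e.g. by requiring ∫_0^1/3 u dx = 0).


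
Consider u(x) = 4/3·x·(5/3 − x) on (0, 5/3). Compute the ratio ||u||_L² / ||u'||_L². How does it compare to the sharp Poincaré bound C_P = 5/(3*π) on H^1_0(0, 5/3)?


||u||_L² / ||u'||_L² = sqrt(10)/6 < C_P = 5/(3*π).

u(x) = 4/3·x·(5/3 − x), so u'(x) = 20/9 - 8*x/3.
u(x) = 4/3·x·(5/3 − x) vanishes at x = 0 and x = 5/3, so u ∈ H^1_0(0, 5/3). Differentiate via the product rule and integrate the resulting polynomials term by term.
  ∫_0^5/3 u² dx = ∫_0^5/3 (16*x^4/9 - 160*x^3/27 + 400*x^2/81) dx. Term by term:
    ∫_0^5/3 16*x^4/9 dx = 10000/2187;  ∫_0^5/3 -160*x^3/27 dx = -25000/2187;  ∫_0^5/3 400*x^2/81 dx = 50000/6561.
  Sum: 10000/2187 − 25000/2187 + 50000/6561 = 5000/6561.
  ∫_0^5/3 (u')² dx = ∫_0^5/3 (64*x^2/9 - 320*x/27 + 400/81) dx. Term by term:
    ∫_0^5/3 64*x^2/9 dx = 8000/729;  ∫_0^5/3 -320*x/27 dx = -4000/243;  ∫_0^5/3 400/81 dx = 2000/243.
  Sum: 8000/729 − 4000/243 + 2000/243 = 2000/729.
∫_0^5/3 u² dx = 5000/6561, so ||u||_L² = 50*sqrt(2)/81.
∫_0^5/3 (u')² dx = 2000/729, so ||u'||_L² = 20*sqrt(5)/27.
Ratio ||u||_L² / ||u'||_L² = sqrt(10)/6.
Sharp Poincaré constant on H^1_0(0, 5/3) is C_P = L/π = 5/(3*π), achieved by sin(3*π/5·x).
A polynomial bump cannot attain the sharp Poincaré constant (only the first sine eigenfunction does), so the ratio is strictly less than C_P, consistent with ||u||_L² ≤ C_P ||u'||_L².


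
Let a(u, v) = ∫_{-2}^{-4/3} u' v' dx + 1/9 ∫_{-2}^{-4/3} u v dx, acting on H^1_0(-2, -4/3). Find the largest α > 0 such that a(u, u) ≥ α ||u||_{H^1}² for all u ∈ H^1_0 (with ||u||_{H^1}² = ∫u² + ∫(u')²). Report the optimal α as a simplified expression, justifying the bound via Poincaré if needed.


α = (4 + 81*π^2)/(9*(4 + 9*π^2))

Coercivity of a(·,·) on H^1_0(-2, -4/3) means a(u, u) ≥ α ||u||_{H^1}² for every u ∈ H^1_0.
The interval has length L = 2/3, and Poincaré/coercivity depend only on L. Here a(u, u) = ∫(u')² + (1/9)·∫u².
Here 0 < c = 1/9 < 1. The condition a(u,u) ≥ α||u||_{H^1}² reads (1−α)∫(u')² ≥ (α−c)∫u². Any admissible α is ≤ 1 (rapidly oscillating u have ∫u²/∫(u')² → 0), and α = 1 would force 0 ≥ (1−c)∫u², impossible since c < 1; so 1−α > 0. By the sharp Poincaré inequality on H^1_0 of an interval of length L, ∫(u')² ≥ (π/L)²∫u² with equality for the first sine mode sin(π(x−x₀)/L) (x₀ the left endpoint), so the inequality holds for all u iff (1−α)(π/L)² ≥ α − c, i.e. α ≤ ((π/L)² + c)/((π/L)² + 1) = (1 + c(L/π)²)/(1 + (L/π)²). With (π/L)² = 9*π^2/4 and c = 1/9, the largest admissible constant is α = ((π/L)² + c)/((π/L)² + 1).
Simplifying, α = (4 + 81*π^2)/(9*(4 + 9*π^2)).


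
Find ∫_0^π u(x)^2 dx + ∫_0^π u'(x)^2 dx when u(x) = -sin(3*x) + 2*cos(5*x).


||u||_{H^1(0,π)}^2 = 57*π

u'(x) = -10*sin(5*x) - 3*cos(3*x).
Expand u² and (u')² and integrate term by term on (0, π), using: for integers n ≥ 1, ∫_0^π sin²(nx) dx = ∫_0^π cos²(nx) dx = π/2; for n ≠ n', ∫_0^π sin(nx)sin(n'x) dx = ∫_0^π cos(nx)cos(n'x) dx = 0; and by product-to-sum, ∫_0^π sin(nx)cos(n'x) dx = ½∫_0^π [sin((n+n')x) + sin((n−n')x)] dx, which is 0 when n+n' is even and 2n/(n²−n'²) when n+n' is odd (it need not vanish on (0, π)).
  u² squared terms: (-1)²·∫sin(3x)² dx = 1·π/2 = π/2;  (2)²·∫cos(5x)² dx = 4·π/2 = 2*π.
  u² cross terms: 2·(-1)·(2)·∫sin(3x)·cos(5x) dx = -4·(0) = 0.
  So ∫_0^π u² dx = π/2 + 2*π + 0 = 5*π/2.
  (u')² squared terms: (-10)²·∫sin(5x)² dx = 100·π/2 = 50*π;  (-3)²·∫cos(3x)² dx = 9·π/2 = 9*π/2.
  (u')² cross terms: 2·(-10)·(-3)·∫sin(5x)·cos(3x) dx = 60·(0) = 0.
  So ∫_0^π (u')² dx = 50*π + 9*π/2 + 0 = 109*π/2.
||u||_{H^1}^2 = (5*π/2) + (109*π/2) = 57*π.


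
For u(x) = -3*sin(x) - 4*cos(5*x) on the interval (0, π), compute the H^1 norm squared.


||u||_{H^1(0,π)}^2 = 217*π

u'(x) = 20*sin(5*x) - 3*cos(x).
Expand u² and (u')² and integrate term by term on (0, π), using: for integers n ≥ 1, ∫_0^π sin²(nx) dx = ∫_0^π cos²(nx) dx = π/2; for n ≠ n', ∫_0^π sin(nx)sin(n'x) dx = ∫_0^π cos(nx)cos(n'x) dx = 0; and by product-to-sum, ∫_0^π sin(nx)cos(n'x) dx = ½∫_0^π [sin((n+n')x) + sin((n−n')x)] dx, which is 0 when n+n' is even and 2n/(n²−n'²) when n+n' is odd (it need not vanish on (0, π)).
  u² squared terms: (-4)²·∫cos(5x)² dx = 16·π/2 = 8*π;  (-3)²·∫sin(x)² dx = 9·π/2 = 9*π/2.
  u² cross terms: 2·(-4)·(-3)·∫cos(5x)·sin(x) dx = 24·(0) = 0.
  So ∫_0^π u² dx = 8*π + 9*π/2 + 0 = 25*π/2.
  (u')² squared terms: (-3)²·∫cos(x)² dx = 9·π/2 = 9*π/2;  (20)²·∫sin(5x)² dx = 400·π/2 = 200*π.
  (u')² cross terms: 2·(-3)·(20)·∫cos(x)·sin(5x) dx = -120·(0) = 0.
  So ∫_0^π (u')² dx = 9*π/2 + 200*π + 0 = 409*π/2.
||u||_{H^1}^2 = (25*π/2) + (409*π/2) = 217*π.


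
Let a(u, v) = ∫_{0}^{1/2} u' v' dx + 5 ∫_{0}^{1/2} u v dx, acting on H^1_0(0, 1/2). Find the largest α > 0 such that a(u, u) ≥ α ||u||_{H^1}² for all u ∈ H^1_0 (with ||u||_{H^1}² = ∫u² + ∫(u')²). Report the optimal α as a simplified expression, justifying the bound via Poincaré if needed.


α = 1

Coercivity of a(·,·) on H^1_0(0, 1/2) means a(u, u) ≥ α ||u||_{H^1}² for every u ∈ H^1_0.
The interval has length L = 1/2, and Poincaré/coercivity depend only on L. Here a(u, u) = ∫(u')² + (5)·∫u².
Here c = 5 ≥ 1, so a(u,u) = ∫(u')² + c∫u² ≥ ∫(u')² + ∫u² = ||u||_{H^1}², i.e. α = 1 works. No larger α is possible: a(u,u) ≥ α||u||_{H^1}² means (1−α)∫(u')² ≥ (α−c)∫u², and for the modes u_n = sin(nπ(x−x₀)/L) (x₀ the left endpoint) one has ∫u_n²/∫(u_n')² = (L/(nπ))² → 0, so a(u_n,u_n)/||u_n||_{H^1}² → 1. Hence the optimal constant is α = 1.
Therefore α = 1.


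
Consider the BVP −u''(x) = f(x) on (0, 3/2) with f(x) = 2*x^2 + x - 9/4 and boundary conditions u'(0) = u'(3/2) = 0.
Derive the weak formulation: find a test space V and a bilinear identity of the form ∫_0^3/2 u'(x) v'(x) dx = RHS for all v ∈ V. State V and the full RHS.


V = H^1(0, 3/2) (no boundary constraint on v; u is determined up to an additive constant); weak form: ∫_0^3/2 u'v' dx = ∫_0^3/2 (2*x^2 + x - 9/4) v dx for all v ∈ V.

Multiply both sides by a test function v and integrate from 0 to 3/2:
  ∫_0^3/2 −u''(x) v(x) dx = ∫_0^3/2 f(x) v(x) dx.
Integrate the LHS by parts once:
  ∫_0^3/2 −u'' v dx = −[u'(x) v(x)]_0^3/2 + ∫_0^3/2 u'(x) v'(x) dx.
Thus ∫_0^3/2 u'(x) v'(x) dx = ∫_0^3/2 f(x) v(x) dx + [u'(x) v(x)]_0^3/2.
Choose V so that boundary terms are either known or forced to vanish.
u has homogeneous Neumann: u'(0) = u'(3/2) = 0. So [u' v]_0^3/2 = 0·v(3/2) − 0·v(0) = 0 for any v; take V = H^1(0, 3/2).
Weak formulation: find u (satisfying any essential BC) such that ∫_0^3/2 u'(x) v'(x) dx = ∫_0^3/2 f v dx for all v ∈ V (homogeneous Neumann, so boundary terms vanish).
Substituting f(x) = 2*x^2 + x - 9/4, the right-hand side is ∫_0^3/2 (2*x^2 + x - 9/4) v dx.
Compatibility check (pure Neumann): taking v ≡ 1 ∈ V gives 0 = ∫_0^3/2 f dx + (0) − (0), i.e. ∫_0^3/2 f dx must equal u'(0) − u'(3/2) = 0. Indeed ∫_0^3/2 (2*x^2 + x - 9/4) dx = 0, so the data are compatible. The solution is then unique only up to an additive constant (fix it e.g. by requiring ∫_0^3/2 u dx = 0).


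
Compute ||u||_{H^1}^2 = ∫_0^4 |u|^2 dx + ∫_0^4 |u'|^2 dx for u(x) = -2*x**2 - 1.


||u||_{H^1}^2 = 18748/15

The H^1 norm (squared) on an interval (0, L) is
  ||u||_{H^1}^2 = ∫_0^L u(x)^2 dx + ∫_0^L u'(x)^2 dx.
Compute u'(x) = -4*x.
Then u(x)^2 = 4*x**4 + 4*x**2 + 1 and u'(x)^2 = 16*x**2.
Integrate each monomial from 0 to 4 using ∫_0^4 c·x^n dx = c·4^(n+1)/(n+1):
  ∫_0^4 u(x)^2 dx = ∫_0^4 (4*x^4 + 4*x^2 + 1) dx. Term by term:
    ∫_0^4 4*x^4 dx = 4096/5;  ∫_0^4 4*x^2 dx = 256/3;  ∫_0^4 1 dx = 4.
  Sum: 4096/5 + 256/3 + 4 = 13628/15.
  ∫_0^4 u'(x)^2 dx = ∫_0^4 (16*x^2) dx. Term by term:
    ∫_0^4 16*x^2 dx = 1024/3.
Adding: ||u||_{H^1}^2 = 13628/15 + 1024/3 = 18748/15.


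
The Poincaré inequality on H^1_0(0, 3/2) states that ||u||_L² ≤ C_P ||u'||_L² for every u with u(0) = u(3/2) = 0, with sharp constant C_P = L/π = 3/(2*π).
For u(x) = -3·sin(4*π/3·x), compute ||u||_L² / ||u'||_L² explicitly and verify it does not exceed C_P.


||u||_L² / ||u'||_L² = 3/(4*π) < C_P = 3/(2*π).

u(x) = -3·sin(4*π/3·x), so u'(x) = -4*π*cos(4*π*x/3).
Writing u(x) = A·sin(kπx/L) with A = -3 and k = 2, use ∫_0^L sin²(kπx/L) dx = L/2 and ∫_0^L cos²(kπx/L) dx = L/2.
u² = 9·sin²(4*π/3·x) and (u')² = 16*π^2·cos²(4*π/3·x), and each of sin², cos² integrates to L/2 = 3/4 over (0, 3/2).
∫_0^3/2 u² dx = 27/4, so ||u||_L² = 3*sqrt(3)/2.
∫_0^3/2 (u')² dx = 12*π^2, so ||u'||_L² = 2*sqrt(3)*π.
Ratio ||u||_L² / ||u'||_L² = 3/(4*π).
Sharp Poincaré constant on H^1_0(0, 3/2) is C_P = L/π = 3/(2*π), achieved by sin(2*π/3·x).
This is the k = 2 harmonic; the ratio L/(kπ) is strictly less than C_P = L/π, consistent with the sharp inequality ||u||_L² ≤ C_P ||u'||_L².


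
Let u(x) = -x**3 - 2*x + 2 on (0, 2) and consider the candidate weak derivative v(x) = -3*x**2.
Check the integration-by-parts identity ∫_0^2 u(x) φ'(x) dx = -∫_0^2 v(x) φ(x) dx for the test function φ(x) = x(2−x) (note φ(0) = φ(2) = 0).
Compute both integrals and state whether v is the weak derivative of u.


LHS = 112/15, RHS = 24/5. No, v is not the weak derivative of u.

u(x) = -x**3 - 2*x + 2, classical derivative u'(x) = -3*x**2 - 2.
φ(x) = x(2−x), so φ'(x) = 2 - 2*x.
Note φ(0) = φ(2) = 0, so the boundary term u·φ vanishes.
LHS = ∫_0^2 u(x) φ'(x) dx = ∫_0^2 (2*x^4 - 2*x^3 + 4*x^2 - 8*x + 4) dx. Term by term:
  ∫_0^2 2*x^4 dx = 64/5;  ∫_0^2 -2*x^3 dx = -8;  ∫_0^2 4*x^2 dx = 32/3;
  ∫_0^2 -8*x dx = -16;  ∫_0^2 4 dx = 8.
Sum: 64/5 − 8 + 32/3 − 16 + 8 = 112/15.
So LHS = 112/15.
∫_0^2 v(x) φ(x) dx = ∫_0^2 (3*x^4 - 6*x^3) dx. Term by term:
  ∫_0^2 3*x^4 dx = 96/5;  ∫_0^2 -6*x^3 dx = -24.
Sum: 96/5 − 24 = -24/5.
So RHS = -∫_0^2 v(x) φ(x) dx = 24/5.
LHS − RHS = 8/3 ≠ 0, so the identity fails.
(For a valid weak derivative the identity must hold for EVERY test function, in particular this one. The failure shows v is NOT the weak derivative of u.)
Correct weak derivative would be u'(x) = -3*x**2 - 2.


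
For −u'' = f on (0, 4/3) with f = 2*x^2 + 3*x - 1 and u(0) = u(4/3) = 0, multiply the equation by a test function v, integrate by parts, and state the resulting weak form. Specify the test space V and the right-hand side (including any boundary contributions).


V = H^1_0(0, 4/3) (so v(0) = v(4/3) = 0); weak form: ∫_0^4/3 u'v' dx = ∫_0^4/3 (2*x^2 + 3*x - 1) v dx for all v ∈ V.

Multiply both sides by a test function v and integrate from 0 to 4/3:
  ∫_0^4/3 −u''(x) v(x) dx = ∫_0^4/3 f(x) v(x) dx.
Integrate the LHS by parts once:
  ∫_0^4/3 −u'' v dx = −[u'(x) v(x)]_0^4/3 + ∫_0^4/3 u'(x) v'(x) dx.
Thus ∫_0^4/3 u'(x) v'(x) dx = ∫_0^4/3 f(x) v(x) dx + [u'(x) v(x)]_0^4/3.
Choose V so that boundary terms are either known or forced to vanish.
u is Dirichlet: u(0) = u(4/3) = 0. Let V = H^1_0(0, 4/3); then v(0) = v(4/3) = 0, and [u' v]_0^4/3 = 0.
Weak formulation: find u (satisfying any essential BC) such that ∫_0^4/3 u'(x) v'(x) dx = ∫_0^4/3 f v dx for all v ∈ V.
Substituting f(x) = 2*x^2 + 3*x - 1, the right-hand side is ∫_0^4/3 (2*x^2 + 3*x - 1) v dx.


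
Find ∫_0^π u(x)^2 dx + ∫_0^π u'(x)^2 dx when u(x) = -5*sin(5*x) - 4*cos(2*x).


||u||_{H^1(0,π)}^2 = 2000/21 + 365*π

u'(x) = 8*sin(2*x) - 25*cos(5*x).
Expand u² and (u')² and integrate term by term on (0, π), using: for integers n ≥ 1, ∫_0^π sin²(nx) dx = ∫_0^π cos²(nx) dx = π/2; for n ≠ n', ∫_0^π sin(nx)sin(n'x) dx = ∫_0^π cos(nx)cos(n'x) dx = 0; and by product-to-sum, ∫_0^π sin(nx)cos(n'x) dx = ½∫_0^π [sin((n+n')x) + sin((n−n')x)] dx, which is 0 when n+n' is even and 2n/(n²−n'²) when n+n' is odd (it need not vanish on (0, π)).
  u² squared terms: (-5)²·∫sin(5x)² dx = 25·π/2 = 25*π/2;  (-4)²·∫cos(2x)² dx = 16·π/2 = 8*π.
  u² cross terms: 2·(-5)·(-4)·∫sin(5x)·cos(2x) dx = 40·(10/21) = 400/21.
  So ∫_0^π u² dx = 25*π/2 + 8*π + 400/21 = 400/21 + 41*π/2.
  (u')² squared terms: (-25)²·∫cos(5x)² dx = 625·π/2 = 625*π/2;  (8)²·∫sin(2x)² dx = 64·π/2 = 32*π.
  (u')² cross terms: 2·(-25)·(8)·∫cos(5x)·sin(2x) dx = -400·(-4/21) = 1600/21.
  So ∫_0^π (u')² dx = 625*π/2 + 32*π + 1600/21 = 1600/21 + 689*π/2.
||u||_{H^1}^2 = (400/21 + 41*π/2) + (1600/21 + 689*π/2) = 2000/21 + 365*π.


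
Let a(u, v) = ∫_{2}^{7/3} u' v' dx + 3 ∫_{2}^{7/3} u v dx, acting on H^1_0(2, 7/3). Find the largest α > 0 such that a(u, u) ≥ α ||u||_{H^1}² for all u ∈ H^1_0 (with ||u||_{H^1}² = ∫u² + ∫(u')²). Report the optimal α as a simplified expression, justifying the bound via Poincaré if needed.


α = 1

Coercivity of a(·,·) on H^1_0(2, 7/3) means a(u, u) ≥ α ||u||_{H^1}² for every u ∈ H^1_0.
The interval has length L = 1/3, and Poincaré/coercivity depend only on L. Here a(u, u) = ∫(u')² + (3)·∫u².
Here c = 3 ≥ 1, so a(u,u) = ∫(u')² + c∫u² ≥ ∫(u')² + ∫u² = ||u||_{H^1}², i.e. α = 1 works. No larger α is possible: a(u,u) ≥ α||u||_{H^1}² means (1−α)∫(u')² ≥ (α−c)∫u², and for the modes u_n = sin(nπ(x−x₀)/L) (x₀ the left endpoint) one has ∫u_n²/∫(u_n')² = (L/(nπ))² → 0, so a(u_n,u_n)/||u_n||_{H^1}² → 1. Hence the optimal constant is α = 1.
Therefore α = 1.


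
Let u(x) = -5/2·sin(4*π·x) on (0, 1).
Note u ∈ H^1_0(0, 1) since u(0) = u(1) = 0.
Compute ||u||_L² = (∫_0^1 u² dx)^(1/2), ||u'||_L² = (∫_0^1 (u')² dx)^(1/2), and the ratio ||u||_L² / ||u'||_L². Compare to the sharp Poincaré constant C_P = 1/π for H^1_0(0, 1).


||u||_L² / ||u'||_L² = 1/(4*π) < C_P = 1/π.

u(x) = -5/2·sin(4*π·x), so u'(x) = -10*π*cos(4*π*x).
Writing u(x) = A·sin(kπx/L) with A = -5/2 and k = 4, use ∫_0^L sin²(kπx/L) dx = L/2 and ∫_0^L cos²(kπx/L) dx = L/2.
u² = 25/4·sin²(4*π·x) and (u')² = 100*π^2·cos²(4*π·x), and each of sin², cos² integrates to L/2 = 1/2 over (0, 1).
∫_0^1 u² dx = 25/8, so ||u||_L² = 5*sqrt(2)/4.
∫_0^1 (u')² dx = 50*π^2, so ||u'||_L² = 5*sqrt(2)*π.
Ratio ||u||_L² / ||u'||_L² = 1/(4*π).
Sharp Poincaré constant on H^1_0(0, 1) is C_P = L/π = 1/π, achieved by sin(π·x).
This is the k = 4 harmonic; the ratio L/(kπ) is strictly less than C_P = L/π, consistent with the sharp inequality ||u||_L² ≤ C_P ||u'||_L².


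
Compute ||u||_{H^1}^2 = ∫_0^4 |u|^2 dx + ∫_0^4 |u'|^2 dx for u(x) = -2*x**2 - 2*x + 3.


||u||_{H^1}^2 = 23788/15

The H^1 norm (squared) on an interval (0, L) is
  ||u||_{H^1}^2 = ∫_0^L u(x)^2 dx + ∫_0^L u'(x)^2 dx.
Compute u'(x) = -4*x - 2.
Then u(x)^2 = 4*x**4 + 8*x**3 - 8*x**2 - 12*x + 9 and u'(x)^2 = 16*x**2 + 16*x + 4.
Integrate each monomial from 0 to 4 using ∫_0^4 c·x^n dx = c·4^(n+1)/(n+1):
  ∫_0^4 u(x)^2 dx = ∫_0^4 (4*x^4 + 8*x^3 - 8*x^2 - 12*x + 9) dx. Term by term:
    ∫_0^4 4*x^4 dx = 4096/5;  ∫_0^4 8*x^3 dx = 512;  ∫_0^4 -8*x^2 dx = -512/3;
    ∫_0^4 -12*x dx = -96;  ∫_0^4 9 dx = 36.
  Sum: 4096/5 + 512 − 512/3 − 96 + 36 = 16508/15.
  ∫_0^4 u'(x)^2 dx = ∫_0^4 (16*x^2 + 16*x + 4) dx. Term by term:
    ∫_0^4 16*x^2 dx = 1024/3;  ∫_0^4 16*x dx = 128;  ∫_0^4 4 dx = 16.
  Sum: 1024/3 + 128 + 16 = 1456/3.
Adding: ||u||_{H^1}^2 = 16508/15 + 1456/3 = 23788/15.


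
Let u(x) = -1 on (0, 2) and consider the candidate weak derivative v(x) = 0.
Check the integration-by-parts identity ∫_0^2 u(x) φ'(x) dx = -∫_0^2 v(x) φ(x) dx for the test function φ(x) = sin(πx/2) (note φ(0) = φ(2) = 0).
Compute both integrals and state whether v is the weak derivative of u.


LHS = 0, RHS = 0. Yes, v = u' weakly.

u(x) = -1, classical derivative u'(x) = 0.
φ(x) = sin(πx/2), so φ'(x) = π*cos(π*x/2)/2.
Note φ(0) = φ(2) = 0, so the boundary term u·φ vanishes.
LHS = ∫_0^2 u(x) φ'(x) dx = ∫_0^2 (-π*cos(π*x/2)/2) dx. Term by term:
  ∫_0^2 -π*cos(π*x/2)/2 dx = 0.
So LHS = 0.
∫_0^2 v(x) φ(x) dx = ∫_0^2 (0) dx. Term by term:
  ∫_0^2 0 dx = 0.
So RHS = -∫_0^2 v(x) φ(x) dx = 0.
LHS = RHS, so the identity holds for this test φ.
Moreover u is smooth here and v(x) = u'(x) = 0 pointwise, so the identity holds for every test function. Hence v is the weak derivative of u.


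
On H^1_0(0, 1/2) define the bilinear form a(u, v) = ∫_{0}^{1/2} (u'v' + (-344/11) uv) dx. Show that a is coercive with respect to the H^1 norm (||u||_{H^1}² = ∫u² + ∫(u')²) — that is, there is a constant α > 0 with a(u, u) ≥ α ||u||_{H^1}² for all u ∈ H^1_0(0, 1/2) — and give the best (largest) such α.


α = 4*(-86 + 11*π^2)/(11*(1 + 4*π^2))

Coercivity of a(·,·) on H^1_0(0, 1/2) means a(u, u) ≥ α ||u||_{H^1}² for every u ∈ H^1_0.
The interval has length L = 1/2, and Poincaré/coercivity depend only on L. Here a(u, u) = ∫(u')² + (-344/11)·∫u².
Here c = -344/11 < 0 with |c| < (π/L)² = 4*π^2, so coercivity still holds. The condition a(u,u) ≥ α||u||_{H^1}² reads (1−α)∫(u')² ≥ (α−c)∫u². Any admissible α is ≤ 1 (rapidly oscillating u have ∫u²/∫(u')² → 0), and α = 1 would force 0 ≥ (1−c)∫u², impossible since c < 1; so 1−α > 0. By the sharp Poincaré inequality on H^1_0 of an interval of length L, ∫(u')² ≥ (π/L)²∫u² with equality for the first sine mode sin(π(x−x₀)/L) (x₀ the left endpoint), so the inequality holds for all u iff (1−α)(π/L)² ≥ α − c, i.e. α ≤ ((π/L)² + c)/((π/L)² + 1) = (1 + c(L/π)²)/(1 + (L/π)²). (Direct route, valid since c ≤ 0: Poincaré gives c∫u² ≥ c(L/π)²∫(u')², so a(u,u) ≥ (1 + c(L/π)²)∫(u')², while ||u||_{H^1}² ≤ (1 + (L/π)²)∫(u')²; dividing yields the same α.) With (π/L)² = 4*π^2 and c = -344/11, the largest admissible constant is α = ((π/L)² + c)/((π/L)² + 1).
Simplifying, α = 4*(-86 + 11*π^2)/(11*(1 + 4*π^2)).


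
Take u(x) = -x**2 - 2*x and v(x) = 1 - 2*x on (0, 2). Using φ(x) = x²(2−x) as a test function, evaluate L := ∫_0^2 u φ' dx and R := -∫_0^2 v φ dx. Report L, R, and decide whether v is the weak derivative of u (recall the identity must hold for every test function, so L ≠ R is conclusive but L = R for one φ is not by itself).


LHS = 88/15, RHS = 28/15. No, v is not the weak derivative of u.

u(x) = -x**2 - 2*x, classical derivative u'(x) = -2*x - 2.
φ(x) = x²(2−x), so φ'(x) = x*(4 - 3*x).
Note φ(0) = φ(2) = 0, so the boundary term u·φ vanishes.
LHS = ∫_0^2 u(x) φ'(x) dx = ∫_0^2 (3*x^4 + 2*x^3 - 8*x^2) dx. Term by term:
  ∫_0^2 3*x^4 dx = 96/5;  ∫_0^2 2*x^3 dx = 8;  ∫_0^2 -8*x^2 dx = -64/3.
Sum: 96/5 + 8 − 64/3 = 88/15.
So LHS = 88/15.
∫_0^2 v(x) φ(x) dx = ∫_0^2 (2*x^4 - 5*x^3 + 2*x^2) dx. Term by term:
  ∫_0^2 2*x^4 dx = 64/5;  ∫_0^2 -5*x^3 dx = -20;  ∫_0^2 2*x^2 dx = 16/3.
Sum: 64/5 − 20 + 16/3 = -28/15.
So RHS = -∫_0^2 v(x) φ(x) dx = 28/15.
LHS − RHS = 4 ≠ 0, so the identity fails.
(For a valid weak derivative the identity must hold for EVERY test function, in particular this one. The failure shows v is NOT the weak derivative of u.)
Correct weak derivative would be u'(x) = -2*x - 2.


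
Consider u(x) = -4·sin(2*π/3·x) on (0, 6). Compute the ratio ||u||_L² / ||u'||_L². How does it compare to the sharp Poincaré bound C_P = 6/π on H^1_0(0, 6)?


||u||_L² / ||u'||_L² = 3/(2*π) < C_P = 6/π.

u(x) = -4·sin(2*π/3·x), so u'(x) = -8*π*cos(2*π*x/3)/3.
Writing u(x) = A·sin(kπx/L) with A = -4 and k = 4, use ∫_0^L sin²(kπx/L) dx = L/2 and ∫_0^L cos²(kπx/L) dx = L/2.
u² = 16·sin²(2*π/3·x) and (u')² = 64*π^2/9·cos²(2*π/3·x), and each of sin², cos² integrates to L/2 = 3 over (0, 6).
∫_0^6 u² dx = 48, so ||u||_L² = 4*sqrt(3).
∫_0^6 (u')² dx = 64*π^2/3, so ||u'||_L² = 8*sqrt(3)*π/3.
Ratio ||u||_L² / ||u'||_L² = 3/(2*π).
Sharp Poincaré constant on H^1_0(0, 6) is C_P = L/π = 6/π, achieved by sin(π/6·x).
This is the k = 4 harmonic; the ratio L/(kπ) is strictly less than C_P = L/π, consistent with the sharp inequality ||u||_L² ≤ C_P ||u'||_L².
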